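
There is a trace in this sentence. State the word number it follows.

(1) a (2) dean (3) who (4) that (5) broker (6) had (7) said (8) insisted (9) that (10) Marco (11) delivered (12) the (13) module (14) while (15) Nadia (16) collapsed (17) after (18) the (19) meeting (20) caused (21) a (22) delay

7

The displaced element is "a dean" (word 2).
It is linked across 1 clause boundary (Ø).
It functions as the subject of "insisted", so the gap sits immediately after word 7 ("said").
Base order: That broker had said a dean insisted that Marco delivered the module while Nadia collapsed after the meeting.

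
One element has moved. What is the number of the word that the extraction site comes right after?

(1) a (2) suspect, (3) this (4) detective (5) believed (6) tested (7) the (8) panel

The displaced element is "a suspect" (word 2).
It is linked across 1 clause boundary (Ø).
It functions as the subject of "tested", so the gap sits immediately after word 5 ("believed").
Base order: This detective believed that a suspect tested the panel.

5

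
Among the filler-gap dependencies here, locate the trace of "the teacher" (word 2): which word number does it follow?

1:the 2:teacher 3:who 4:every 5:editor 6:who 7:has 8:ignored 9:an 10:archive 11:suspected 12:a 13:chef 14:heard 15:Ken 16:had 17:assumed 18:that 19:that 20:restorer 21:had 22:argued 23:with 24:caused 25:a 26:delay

The displaced element is "the teacher" (word 2).
It is linked across 3 clause boundaries (Ø → Ø → that).
It functions as the object of the preposition "with" of "argued", so the gap sits immediately after word 23 ("with").
Base order: Every editor who has ignored an archive suspected a chef heard Ken had assumed that that restorer had argued with the teacher.

23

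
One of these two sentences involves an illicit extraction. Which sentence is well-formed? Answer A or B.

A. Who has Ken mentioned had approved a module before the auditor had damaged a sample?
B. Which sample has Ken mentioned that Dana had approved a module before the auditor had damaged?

In B, the wh-phrase is extracted from inside an adjunct island (introduced by "before"), which blocks movement.
In A, the extraction path crosses only that-complement boundaries, which are transparent.
So A is grammatical.

A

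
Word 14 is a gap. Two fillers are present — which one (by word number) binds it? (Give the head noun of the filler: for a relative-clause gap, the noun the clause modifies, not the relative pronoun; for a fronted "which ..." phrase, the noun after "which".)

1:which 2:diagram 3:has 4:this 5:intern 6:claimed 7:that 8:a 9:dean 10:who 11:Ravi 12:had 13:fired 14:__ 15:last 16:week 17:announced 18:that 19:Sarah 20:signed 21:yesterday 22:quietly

9

The marked gap is inside the relative clause, the direct object of "fired".
Its filler is the head noun "dean" (via "who"), at word 9.
(The other dependency links word 2 to a gap after word 20.)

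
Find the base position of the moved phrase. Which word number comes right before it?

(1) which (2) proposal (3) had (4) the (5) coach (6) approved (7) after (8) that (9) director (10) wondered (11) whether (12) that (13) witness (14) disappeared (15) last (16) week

The displaced element is "which proposal" (word 2).
It functions as the direct object of "approved", so the gap sits immediately after word 6 ("approved").
Base order: The coach had approved which proposal after that director wondered whether that witness disappeared last week.

6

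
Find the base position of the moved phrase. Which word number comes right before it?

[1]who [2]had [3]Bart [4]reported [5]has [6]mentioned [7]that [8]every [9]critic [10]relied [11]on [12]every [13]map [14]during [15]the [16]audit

The displaced element is "who" (word 1).
It is linked across 1 clause boundary (Ø).
It functions as the subject of "mentioned", so the gap sits immediately after word 4 ("reported").
Base order: Bart had reported who has mentioned that every critic relied on every map during the audit.

4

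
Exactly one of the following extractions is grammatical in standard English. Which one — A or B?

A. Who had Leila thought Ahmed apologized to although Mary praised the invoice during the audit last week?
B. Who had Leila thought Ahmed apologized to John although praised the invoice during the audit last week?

A

In B, the wh-phrase is extracted from inside an adjunct island (introduced by "although"), which blocks movement.
In A, the extraction path crosses only that-complement boundaries, which are transparent.
So A is grammatical.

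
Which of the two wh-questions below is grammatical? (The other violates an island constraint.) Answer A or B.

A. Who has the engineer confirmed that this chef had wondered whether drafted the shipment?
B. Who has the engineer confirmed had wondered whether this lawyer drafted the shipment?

B

In A, the wh-phrase is extracted from inside a wh-island (introduced by "whether"), which blocks movement.
In B, the extraction path crosses only that-complement boundaries, which are transparent.
So B is grammatical.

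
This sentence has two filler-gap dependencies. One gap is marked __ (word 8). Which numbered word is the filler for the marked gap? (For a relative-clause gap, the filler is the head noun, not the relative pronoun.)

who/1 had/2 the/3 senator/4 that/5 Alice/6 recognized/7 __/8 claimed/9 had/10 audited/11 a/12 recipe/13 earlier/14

4

The marked gap is inside the relative clause, the direct object of "recognized".
Its filler is the head noun "senator" (via "that"), at word 4.
(The other dependency links word 1 to a gap after word 9.)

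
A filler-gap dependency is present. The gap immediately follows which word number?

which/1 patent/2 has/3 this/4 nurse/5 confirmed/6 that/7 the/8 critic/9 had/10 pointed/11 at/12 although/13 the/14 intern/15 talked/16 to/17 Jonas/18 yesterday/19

12

The displaced element is "which patent" (word 2).
It is linked across 1 clause boundary (that).
It functions as the object of the preposition "at" of "pointed", so the gap sits immediately after word 12 ("at").
Base order: This nurse has confirmed that the critic had pointed at which patent although the intern talked to Jonas yesterday.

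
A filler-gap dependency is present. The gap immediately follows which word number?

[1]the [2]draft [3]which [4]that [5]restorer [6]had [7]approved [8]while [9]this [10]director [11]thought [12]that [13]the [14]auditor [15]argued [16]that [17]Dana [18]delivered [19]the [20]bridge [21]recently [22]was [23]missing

7

The displaced element is "the draft" (word 2).
It functions as the direct object of "approved", so the gap sits immediately after word 7 ("approved").
Base order: That restorer had approved the draft while this director thought that the auditor argued that Dana delivered the bridge recently.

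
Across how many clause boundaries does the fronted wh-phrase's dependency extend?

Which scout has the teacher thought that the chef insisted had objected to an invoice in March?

2

"which scout" is extracted from the subject of "objected".
Boundaries crossed, outermost first: [that], [Ø] — 2 in total.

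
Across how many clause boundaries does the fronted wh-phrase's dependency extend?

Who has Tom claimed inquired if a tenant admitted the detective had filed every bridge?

"who" is extracted from the subject of "inquired".
Boundaries crossed, outermost first: [Ø] — 1 in total.

1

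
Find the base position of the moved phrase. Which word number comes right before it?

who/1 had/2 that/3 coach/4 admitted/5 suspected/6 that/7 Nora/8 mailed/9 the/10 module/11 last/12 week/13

5

The displaced element is "who" (word 1).
It is linked across 1 clause boundary (Ø).
It functions as the subject of "suspected", so the gap sits immediately after word 5 ("admitted").
Base order: That coach had admitted that who suspected that Nora mailed the module last week.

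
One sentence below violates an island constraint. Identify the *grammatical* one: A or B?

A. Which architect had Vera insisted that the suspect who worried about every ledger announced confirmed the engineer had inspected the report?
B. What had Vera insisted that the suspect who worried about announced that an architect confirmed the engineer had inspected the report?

In B, the wh-phrase is extracted from inside a complex-NP island (relative clause) (introduced by "who"), which blocks movement.
In A, the extraction path crosses only that-complement boundaries, which are transparent.
So A is grammatical.

A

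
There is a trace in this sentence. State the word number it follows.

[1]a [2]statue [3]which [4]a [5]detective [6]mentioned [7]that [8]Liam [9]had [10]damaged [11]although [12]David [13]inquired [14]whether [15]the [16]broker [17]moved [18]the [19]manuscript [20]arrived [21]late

10

The displaced element is "a statue" (word 2).
It is linked across 1 clause boundary (that).
It functions as the direct object of "damaged", so the gap sits immediately after word 10 ("damaged").
Base order: A detective mentioned that Liam had damaged a statue although David inquired whether the broker moved the manuscript.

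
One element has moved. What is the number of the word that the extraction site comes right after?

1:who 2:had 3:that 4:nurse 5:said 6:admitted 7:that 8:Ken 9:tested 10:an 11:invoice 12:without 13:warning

5

The displaced element is "who" (word 1).
It is linked across 1 clause boundary (Ø).
It functions as the subject of "admitted", so the gap sits immediately after word 5 ("said").
Base order: That nurse had said that who admitted that Ken tested an invoice without warning.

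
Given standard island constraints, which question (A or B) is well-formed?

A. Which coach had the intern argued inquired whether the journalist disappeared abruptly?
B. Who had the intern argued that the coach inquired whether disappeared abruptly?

A

In B, the wh-phrase is extracted from inside a wh-island (introduced by "whether"), which blocks movement.
In A, the extraction path crosses only that-complement boundaries, which are transparent.
So A is grammatical.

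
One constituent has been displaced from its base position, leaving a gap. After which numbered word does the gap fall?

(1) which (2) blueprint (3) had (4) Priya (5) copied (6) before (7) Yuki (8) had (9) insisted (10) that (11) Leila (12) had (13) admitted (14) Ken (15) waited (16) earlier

The displaced element is "which blueprint" (word 2).
It functions as the direct object of "copied", so the gap sits immediately after word 5 ("copied").
Base order: Priya had copied which blueprint before Yuki had insisted that Leila had admitted Ken waited earlier.

5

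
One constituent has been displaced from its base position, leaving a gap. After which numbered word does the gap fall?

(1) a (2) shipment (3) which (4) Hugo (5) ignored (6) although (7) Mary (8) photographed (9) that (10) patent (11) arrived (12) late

5

The displaced element is "a shipment" (word 2).
It functions as the direct object of "ignored", so the gap sits immediately after word 5 ("ignored").
Base order: Hugo ignored a shipment although Mary photographed that patent.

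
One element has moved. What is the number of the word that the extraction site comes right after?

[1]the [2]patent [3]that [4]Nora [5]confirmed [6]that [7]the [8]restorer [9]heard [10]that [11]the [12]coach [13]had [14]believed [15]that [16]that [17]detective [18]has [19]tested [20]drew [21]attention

19

The displaced element is "the patent" (word 2).
It is linked across 3 clause boundaries (that → that → that).
It functions as the direct object of "tested", so the gap sits immediately after word 19 ("tested").
Base order: Nora confirmed that the restorer heard that the coach had believed that that detective has tested the patent.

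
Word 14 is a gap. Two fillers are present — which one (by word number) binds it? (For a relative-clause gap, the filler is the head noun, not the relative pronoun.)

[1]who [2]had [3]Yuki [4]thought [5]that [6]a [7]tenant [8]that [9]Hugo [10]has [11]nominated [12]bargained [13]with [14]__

1

The marked gap is the object of the preposition "with" of "bargained".
Its filler is the fronted wh-phrase "who", at word 1.
(The other dependency links word 7 to a gap after word 11.)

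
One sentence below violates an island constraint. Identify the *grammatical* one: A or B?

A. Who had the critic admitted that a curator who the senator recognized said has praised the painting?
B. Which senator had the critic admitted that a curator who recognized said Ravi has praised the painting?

In B, the wh-phrase is extracted from inside a complex-NP island (relative clause) (introduced by "who"), which blocks movement.
In A, the extraction path crosses only that-complement boundaries, which are transparent.
So A is grammatical.

A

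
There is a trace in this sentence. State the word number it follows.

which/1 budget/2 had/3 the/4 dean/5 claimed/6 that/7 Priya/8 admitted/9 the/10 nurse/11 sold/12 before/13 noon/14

The displaced element is "which budget" (word 2).
It is linked across 2 clause boundaries (that → Ø).
It functions as the direct object of "sold", so the gap sits immediately after word 12 ("sold").
Base order: The dean had claimed that Priya admitted the nurse sold which budget before noon.

12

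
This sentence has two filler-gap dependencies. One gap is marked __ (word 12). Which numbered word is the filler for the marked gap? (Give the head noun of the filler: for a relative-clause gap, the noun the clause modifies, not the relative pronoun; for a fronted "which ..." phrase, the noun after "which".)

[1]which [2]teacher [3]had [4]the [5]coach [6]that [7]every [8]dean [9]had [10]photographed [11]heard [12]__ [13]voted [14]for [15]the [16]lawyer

The marked gap is the subject of "voted".
Its filler is the fronted wh-phrase "which teacher", at word 2.
(The other dependency links word 5 to a gap after word 10.)

2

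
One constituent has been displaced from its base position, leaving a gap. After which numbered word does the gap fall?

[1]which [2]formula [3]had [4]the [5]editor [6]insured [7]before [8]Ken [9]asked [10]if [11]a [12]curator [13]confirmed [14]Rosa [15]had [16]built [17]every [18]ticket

6

The displaced element is "which formula" (word 2).
It functions as the direct object of "insured", so the gap sits immediately after word 6 ("insured").
Base order: The editor had insured which formula before Ken asked if a curator confirmed Rosa had built every ticket.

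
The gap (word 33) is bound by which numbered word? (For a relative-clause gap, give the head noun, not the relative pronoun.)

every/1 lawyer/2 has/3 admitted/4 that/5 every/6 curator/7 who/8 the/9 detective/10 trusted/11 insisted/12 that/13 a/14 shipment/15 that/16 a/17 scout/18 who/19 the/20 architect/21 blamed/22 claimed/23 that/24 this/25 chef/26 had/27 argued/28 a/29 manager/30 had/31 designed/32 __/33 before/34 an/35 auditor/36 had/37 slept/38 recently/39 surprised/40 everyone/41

The gap at 33 is the object of "designed", inside a relative clause.
The relative pronoun is "that" (word 16); it is bound by the head noun immediately before it.
Its filler is the head noun "shipment", at word 15.

15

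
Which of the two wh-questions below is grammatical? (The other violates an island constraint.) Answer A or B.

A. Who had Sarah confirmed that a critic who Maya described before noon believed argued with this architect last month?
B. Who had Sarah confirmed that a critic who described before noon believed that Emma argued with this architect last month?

A

In B, the wh-phrase is extracted from inside a complex-NP island (relative clause) (introduced by "who"), which blocks movement.
In A, the extraction path crosses only that-complement boundaries, which are transparent.
So A is grammatical.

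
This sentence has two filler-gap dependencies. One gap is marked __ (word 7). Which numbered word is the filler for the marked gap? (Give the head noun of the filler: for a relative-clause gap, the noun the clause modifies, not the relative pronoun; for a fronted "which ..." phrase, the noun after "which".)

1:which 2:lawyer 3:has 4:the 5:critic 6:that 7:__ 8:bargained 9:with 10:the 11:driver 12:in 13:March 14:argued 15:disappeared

The marked gap is inside the relative clause, the subject of "bargained".
Its filler is the head noun "critic" (via "that"), at word 5.
(The other dependency links word 2 to a gap after word 14.)

5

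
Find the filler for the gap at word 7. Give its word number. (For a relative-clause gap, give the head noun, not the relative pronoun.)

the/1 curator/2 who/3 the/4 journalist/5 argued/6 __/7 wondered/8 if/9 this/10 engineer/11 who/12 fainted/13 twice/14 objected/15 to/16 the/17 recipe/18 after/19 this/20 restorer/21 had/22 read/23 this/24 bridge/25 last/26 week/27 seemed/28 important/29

The gap at 7 is the subject of "wondered", inside a relative clause.
The relative pronoun is "who" (word 3); it is bound by the head noun immediately before it.
Its filler is the head noun "curator", at word 2.

2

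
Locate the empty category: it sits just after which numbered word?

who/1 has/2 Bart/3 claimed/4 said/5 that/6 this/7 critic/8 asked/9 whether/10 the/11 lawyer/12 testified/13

4

The displaced element is "who" (word 1).
It is linked across 1 clause boundary (Ø).
It functions as the subject of "said", so the gap sits immediately after word 4 ("claimed").
Base order: Bart has claimed that who said that this critic asked whether the lawyer testified.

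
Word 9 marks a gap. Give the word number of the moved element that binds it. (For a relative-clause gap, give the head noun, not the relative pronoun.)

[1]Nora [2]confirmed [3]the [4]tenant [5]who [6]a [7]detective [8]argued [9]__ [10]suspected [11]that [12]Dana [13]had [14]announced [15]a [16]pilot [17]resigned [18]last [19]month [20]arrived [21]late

4

The gap at 9 is the subject of "suspected", inside a relative clause.
The relative pronoun is "who" (word 5); it is bound by the head noun immediately before it.
Its filler is the head noun "tenant", at word 4.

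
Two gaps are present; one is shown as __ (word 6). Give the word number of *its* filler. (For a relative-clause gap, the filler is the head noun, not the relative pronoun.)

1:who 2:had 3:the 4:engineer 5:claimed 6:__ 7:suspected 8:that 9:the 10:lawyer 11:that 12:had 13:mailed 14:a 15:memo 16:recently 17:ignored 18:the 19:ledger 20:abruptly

The marked gap is the subject of "suspected".
Its filler is the fronted wh-phrase "who", at word 1.
(The other dependency links word 10 to a gap after word 11.)

1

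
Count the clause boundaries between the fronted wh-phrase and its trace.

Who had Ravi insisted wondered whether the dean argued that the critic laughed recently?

1

"who" is extracted from the subject of "wondered".
Boundaries crossed, outermost first: [Ø] — 1 in total.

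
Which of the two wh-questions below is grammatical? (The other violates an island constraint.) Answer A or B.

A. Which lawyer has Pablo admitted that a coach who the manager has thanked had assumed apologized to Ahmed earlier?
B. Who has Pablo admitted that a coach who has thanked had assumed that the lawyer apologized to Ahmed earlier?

A

In B, the wh-phrase is extracted from inside a complex-NP island (relative clause) (introduced by "who"), which blocks movement.
In A, the extraction path crosses only that-complement boundaries, which are transparent.
So A is grammatical.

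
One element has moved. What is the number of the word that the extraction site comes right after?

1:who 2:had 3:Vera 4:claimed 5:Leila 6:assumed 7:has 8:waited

6

The displaced element is "who" (word 1).
It is linked across 2 clause boundaries (Ø → Ø).
It functions as the subject of "waited", so the gap sits immediately after word 6 ("assumed").
Base order: Vera had claimed Leila assumed who has waited.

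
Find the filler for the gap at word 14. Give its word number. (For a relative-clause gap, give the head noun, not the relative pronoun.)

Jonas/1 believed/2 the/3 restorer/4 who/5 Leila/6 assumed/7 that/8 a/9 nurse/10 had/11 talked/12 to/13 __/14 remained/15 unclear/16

4

The gap at 14 is the prepositional object of "talked", inside a relative clause.
The relative pronoun is "who" (word 5); it is bound by the head noun immediately before it.
Its filler is the head noun "restorer", at word 4.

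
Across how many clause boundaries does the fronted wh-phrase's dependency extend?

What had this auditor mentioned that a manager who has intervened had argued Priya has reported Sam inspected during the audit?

3

"what" is extracted from the object of "inspected".
Boundaries crossed, outermost first: [that], [Ø], [Ø] — 3 in total.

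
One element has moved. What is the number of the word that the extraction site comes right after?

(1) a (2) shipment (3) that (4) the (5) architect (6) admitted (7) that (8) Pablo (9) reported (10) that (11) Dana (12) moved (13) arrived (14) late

The displaced element is "a shipment" (word 2).
It is linked across 2 clause boundaries (that → that).
It functions as the direct object of "moved", so the gap sits immediately after word 12 ("moved").
Base order: The architect admitted that Pablo reported that Dana moved a shipment.

12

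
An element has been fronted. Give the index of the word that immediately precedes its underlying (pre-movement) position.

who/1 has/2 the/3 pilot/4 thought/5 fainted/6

5

The displaced element is "who" (word 1).
It is linked across 1 clause boundary (Ø).
It functions as the subject of "fainted", so the gap sits immediately after word 5 ("thought").
Base order: The pilot has thought that who fainted.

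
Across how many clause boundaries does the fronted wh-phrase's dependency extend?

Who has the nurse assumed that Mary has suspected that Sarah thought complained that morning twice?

"who" is extracted from the subject of "complained".
Boundaries crossed, outermost first: [that], [that], [Ø] — 3 in total.

3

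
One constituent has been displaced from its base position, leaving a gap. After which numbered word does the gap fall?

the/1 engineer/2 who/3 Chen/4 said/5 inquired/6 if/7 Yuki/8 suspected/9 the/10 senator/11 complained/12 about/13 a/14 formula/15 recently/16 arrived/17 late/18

The displaced element is "the engineer" (word 2).
It is linked across 1 clause boundary (Ø).
It functions as the subject of "inquired", so the gap sits immediately after word 5 ("said").
Base order: Chen said the engineer inquired if Yuki suspected the senator complained about a formula recently.

5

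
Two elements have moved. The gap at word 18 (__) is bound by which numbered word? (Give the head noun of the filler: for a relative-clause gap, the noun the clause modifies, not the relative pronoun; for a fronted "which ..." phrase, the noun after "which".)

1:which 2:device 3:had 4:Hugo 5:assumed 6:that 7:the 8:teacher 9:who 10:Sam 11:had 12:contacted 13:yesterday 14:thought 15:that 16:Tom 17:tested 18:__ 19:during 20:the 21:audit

2

The marked gap is the direct object of "tested".
Its filler is the fronted wh-phrase "which device", at word 2.
(The other dependency links word 8 to a gap after word 12.)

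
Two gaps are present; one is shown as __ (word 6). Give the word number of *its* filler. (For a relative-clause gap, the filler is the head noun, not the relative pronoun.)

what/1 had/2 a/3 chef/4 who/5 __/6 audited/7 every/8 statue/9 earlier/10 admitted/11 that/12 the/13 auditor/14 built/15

The marked gap is inside the relative clause, the subject of "audited".
Its filler is the head noun "chef" (via "who"), at word 4.
(The other dependency links word 1 to a gap after word 15.)

4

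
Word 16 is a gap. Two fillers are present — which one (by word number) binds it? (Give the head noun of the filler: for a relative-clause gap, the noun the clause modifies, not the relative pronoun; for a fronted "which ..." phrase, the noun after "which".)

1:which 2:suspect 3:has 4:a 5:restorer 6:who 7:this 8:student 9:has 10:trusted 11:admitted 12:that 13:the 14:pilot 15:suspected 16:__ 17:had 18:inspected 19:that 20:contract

2

The marked gap is the subject of "inspected".
Its filler is the fronted wh-phrase "which suspect", at word 2.
(The other dependency links word 5 to a gap after word 10.)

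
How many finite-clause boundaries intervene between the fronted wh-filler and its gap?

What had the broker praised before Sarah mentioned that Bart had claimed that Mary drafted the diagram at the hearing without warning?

0

"what" originates inside the matrix clause — no clause boundary is crossed.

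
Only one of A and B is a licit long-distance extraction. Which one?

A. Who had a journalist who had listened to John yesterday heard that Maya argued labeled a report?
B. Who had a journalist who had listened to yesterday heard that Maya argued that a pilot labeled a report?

In B, the wh-phrase is extracted from inside a complex-NP island (relative clause) (introduced by "who"), which blocks movement.
In A, the extraction path crosses only that-complement boundaries, which are transparent.
So A is grammatical.

A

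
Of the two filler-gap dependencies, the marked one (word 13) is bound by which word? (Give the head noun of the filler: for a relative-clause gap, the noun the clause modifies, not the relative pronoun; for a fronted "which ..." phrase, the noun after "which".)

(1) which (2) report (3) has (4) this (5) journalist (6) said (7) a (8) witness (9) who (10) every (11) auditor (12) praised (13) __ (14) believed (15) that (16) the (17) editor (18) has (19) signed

The marked gap is inside the relative clause, the direct object of "praised".
Its filler is the head noun "witness" (via "who"), at word 8.
(The other dependency links word 2 to a gap after word 19.)

8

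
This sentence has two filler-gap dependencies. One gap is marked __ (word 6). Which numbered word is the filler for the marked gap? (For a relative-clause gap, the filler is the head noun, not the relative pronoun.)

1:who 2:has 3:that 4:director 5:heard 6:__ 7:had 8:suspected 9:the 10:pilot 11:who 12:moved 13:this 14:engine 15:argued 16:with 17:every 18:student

The marked gap is the subject of "suspected".
Its filler is the fronted wh-phrase "who", at word 1.
(The other dependency links word 10 to a gap after word 11.)

1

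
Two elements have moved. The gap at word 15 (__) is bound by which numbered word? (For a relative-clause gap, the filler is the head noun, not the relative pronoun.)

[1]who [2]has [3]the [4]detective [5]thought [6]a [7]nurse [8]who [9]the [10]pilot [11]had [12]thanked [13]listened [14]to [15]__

1

The marked gap is the object of the preposition "to" of "listened".
Its filler is the fronted wh-phrase "who", at word 1.
(The other dependency links word 7 to a gap after word 12.)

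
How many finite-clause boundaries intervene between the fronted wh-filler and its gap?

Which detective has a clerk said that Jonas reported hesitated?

"which detective" is extracted from the subject of "hesitated".
Boundaries crossed, outermost first: [that], [Ø] — 2 in total.

2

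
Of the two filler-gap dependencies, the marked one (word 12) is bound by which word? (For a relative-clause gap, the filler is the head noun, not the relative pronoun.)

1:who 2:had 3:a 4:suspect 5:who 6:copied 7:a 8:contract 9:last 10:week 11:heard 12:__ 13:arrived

1

The marked gap is the subject of "arrived".
Its filler is the fronted wh-phrase "who", at word 1.
(The other dependency links word 4 to a gap after word 5.)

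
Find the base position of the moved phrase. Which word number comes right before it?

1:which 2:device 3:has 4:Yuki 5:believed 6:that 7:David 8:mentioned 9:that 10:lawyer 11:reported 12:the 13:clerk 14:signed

14

The displaced element is "which device" (word 2).
It is linked across 3 clause boundaries (that → Ø → Ø).
It functions as the direct object of "signed", so the gap sits immediately after word 14 ("signed").
Base order: Yuki has believed that David mentioned that lawyer reported the clerk signed which device.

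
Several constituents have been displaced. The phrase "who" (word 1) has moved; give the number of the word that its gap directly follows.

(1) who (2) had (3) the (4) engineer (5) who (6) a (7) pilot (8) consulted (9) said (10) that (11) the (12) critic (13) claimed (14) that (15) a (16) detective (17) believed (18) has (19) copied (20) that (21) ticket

The displaced element is "who" (word 1).
It is linked across 3 clause boundaries (that → that → Ø).
It functions as the subject of "copied", so the gap sits immediately after word 17 ("believed").
Base order: The engineer who a pilot consulted had said that the critic claimed that a detective believed that who has copied that ticket.

17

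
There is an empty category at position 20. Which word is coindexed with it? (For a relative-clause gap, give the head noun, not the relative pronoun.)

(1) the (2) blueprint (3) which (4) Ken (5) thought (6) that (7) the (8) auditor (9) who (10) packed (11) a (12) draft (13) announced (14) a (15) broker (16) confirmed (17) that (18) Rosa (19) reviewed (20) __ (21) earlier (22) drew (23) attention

The gap at 20 is the object of "reviewed", inside a relative clause.
The relative pronoun is "which" (word 3); it is bound by the head noun immediately before it.
Its filler is the head noun "blueprint", at word 2.

2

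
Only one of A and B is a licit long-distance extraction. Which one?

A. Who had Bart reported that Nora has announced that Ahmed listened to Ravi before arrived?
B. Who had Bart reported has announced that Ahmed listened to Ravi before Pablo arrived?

B

In A, the wh-phrase is extracted from inside an adjunct island (introduced by "before"), which blocks movement.
In B, the extraction path crosses only that-complement boundaries, which are transparent.
So B is grammatical.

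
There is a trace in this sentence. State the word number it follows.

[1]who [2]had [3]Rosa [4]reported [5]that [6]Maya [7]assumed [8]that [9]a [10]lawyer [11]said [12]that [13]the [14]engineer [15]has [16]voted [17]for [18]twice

The displaced element is "who" (word 1).
It is linked across 3 clause boundaries (that → that → that).
It functions as the object of the preposition "for" of "voted", so the gap sits immediately after word 17 ("for").
Base order: Rosa had reported that Maya assumed that a lawyer said that the engineer has voted for who twice.

17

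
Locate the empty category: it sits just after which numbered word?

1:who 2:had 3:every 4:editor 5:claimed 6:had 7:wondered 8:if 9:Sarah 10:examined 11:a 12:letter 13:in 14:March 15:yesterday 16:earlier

The displaced element is "who" (word 1).
It is linked across 1 clause boundary (Ø).
It functions as the subject of "wondered", so the gap sits immediately after word 5 ("claimed").
Base order: Every editor had claimed that who had wondered if Sarah examined a letter in March yesterday earlier.

5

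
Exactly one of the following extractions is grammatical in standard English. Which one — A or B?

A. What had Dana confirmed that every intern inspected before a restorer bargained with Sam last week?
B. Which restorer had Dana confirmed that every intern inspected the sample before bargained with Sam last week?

In B, the wh-phrase is extracted from inside an adjunct island (introduced by "before"), which blocks movement.
In A, the extraction path crosses only that-complement boundaries, which are transparent.
So A is grammatical.

A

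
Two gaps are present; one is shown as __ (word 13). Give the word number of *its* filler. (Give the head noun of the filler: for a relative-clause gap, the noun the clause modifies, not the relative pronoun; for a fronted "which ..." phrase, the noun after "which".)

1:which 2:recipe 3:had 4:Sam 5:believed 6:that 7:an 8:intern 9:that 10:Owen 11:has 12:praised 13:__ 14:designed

8

The marked gap is inside the relative clause, the direct object of "praised".
Its filler is the head noun "intern" (via "that"), at word 8.
(The other dependency links word 2 to a gap after word 14.)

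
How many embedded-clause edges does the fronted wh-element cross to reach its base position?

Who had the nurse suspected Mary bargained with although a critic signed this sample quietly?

"who" is extracted from the PP object of "bargained".
Boundaries crossed, outermost first: [Ø] — 1 in total.

1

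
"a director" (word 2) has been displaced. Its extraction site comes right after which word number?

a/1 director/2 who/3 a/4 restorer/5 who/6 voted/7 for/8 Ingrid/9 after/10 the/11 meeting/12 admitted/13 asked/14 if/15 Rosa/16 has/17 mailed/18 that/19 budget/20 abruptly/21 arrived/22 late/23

13

The displaced element is "a director" (word 2).
It is linked across 1 clause boundary (Ø).
It functions as the subject of "asked", so the gap sits immediately after word 13 ("admitted").
Base order: A restorer who voted for Ingrid after the meeting admitted a director asked if Rosa has mailed that budget abruptly.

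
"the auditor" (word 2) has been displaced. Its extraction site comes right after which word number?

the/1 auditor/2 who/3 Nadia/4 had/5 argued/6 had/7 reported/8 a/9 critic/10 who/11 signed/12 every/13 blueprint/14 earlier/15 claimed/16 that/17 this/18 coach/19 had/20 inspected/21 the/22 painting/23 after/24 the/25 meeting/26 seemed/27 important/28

6

The displaced element is "the auditor" (word 2).
It is linked across 1 clause boundary (Ø).
It functions as the subject of "reported", so the gap sits immediately after word 6 ("argued").
Base order: Nadia had argued that the auditor had reported a critic who signed every blueprint earlier claimed that this coach had inspected the painting after the meeting.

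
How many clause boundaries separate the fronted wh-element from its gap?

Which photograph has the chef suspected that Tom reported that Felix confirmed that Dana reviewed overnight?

"which photograph" is extracted from the object of "reviewed".
Boundaries crossed, outermost first: [that], [that], [that] — 3 in total.

3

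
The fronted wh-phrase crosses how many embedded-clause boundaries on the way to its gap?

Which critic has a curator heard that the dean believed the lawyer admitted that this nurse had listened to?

"which critic" is extracted from the PP object of "listened".
Boundaries crossed, outermost first: [that], [Ø], [that] — 3 in total.

3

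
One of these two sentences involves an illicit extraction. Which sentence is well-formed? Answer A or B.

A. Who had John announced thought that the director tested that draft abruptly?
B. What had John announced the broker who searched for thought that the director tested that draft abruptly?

In B, the wh-phrase is extracted from inside a complex-NP island (relative clause) (introduced by "who"), which blocks movement.
In A, the extraction path crosses only that-complement boundaries, which are transparent.
So A is grammatical.

A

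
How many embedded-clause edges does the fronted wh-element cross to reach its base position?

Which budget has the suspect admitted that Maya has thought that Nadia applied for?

2

"which budget" is extracted from the PP object of "applied".
Boundaries crossed, outermost first: [that], [that] — 2 in total.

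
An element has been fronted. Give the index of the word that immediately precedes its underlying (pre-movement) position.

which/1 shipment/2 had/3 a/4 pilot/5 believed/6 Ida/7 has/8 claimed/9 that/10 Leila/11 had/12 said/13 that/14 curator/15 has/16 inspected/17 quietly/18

17

The displaced element is "which shipment" (word 2).
It is linked across 3 clause boundaries (Ø → that → Ø).
It functions as the direct object of "inspected", so the gap sits immediately after word 17 ("inspected").
Base order: A pilot had believed Ida has claimed that Leila had said that curator has inspected which shipment quietly.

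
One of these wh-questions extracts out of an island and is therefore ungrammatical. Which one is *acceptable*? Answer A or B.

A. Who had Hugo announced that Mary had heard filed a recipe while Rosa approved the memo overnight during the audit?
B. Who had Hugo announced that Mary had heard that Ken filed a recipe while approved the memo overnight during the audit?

In B, the wh-phrase is extracted from inside an adjunct island (introduced by "while"), which blocks movement.
In A, the extraction path crosses only that-complement boundaries, which are transparent.
So A is grammatical.

A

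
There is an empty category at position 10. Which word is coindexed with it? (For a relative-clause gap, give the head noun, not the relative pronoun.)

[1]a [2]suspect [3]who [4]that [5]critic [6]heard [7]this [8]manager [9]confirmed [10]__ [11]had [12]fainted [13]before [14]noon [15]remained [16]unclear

The gap at 10 is the subject of "fainted", inside a relative clause.
The relative pronoun is "who" (word 3); it is bound by the head noun immediately before it.
Its filler is the head noun "suspect", at word 2.

2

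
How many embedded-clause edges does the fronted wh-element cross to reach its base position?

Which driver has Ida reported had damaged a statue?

"which driver" is extracted from the subject of "damaged".
Boundaries crossed, outermost first: [Ø] — 1 in total.

1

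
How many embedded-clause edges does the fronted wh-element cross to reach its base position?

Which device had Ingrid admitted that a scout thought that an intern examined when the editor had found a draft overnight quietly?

"which device" is extracted from the object of "examined".
Boundaries crossed, outermost first: [that], [that] — 2 in total.

2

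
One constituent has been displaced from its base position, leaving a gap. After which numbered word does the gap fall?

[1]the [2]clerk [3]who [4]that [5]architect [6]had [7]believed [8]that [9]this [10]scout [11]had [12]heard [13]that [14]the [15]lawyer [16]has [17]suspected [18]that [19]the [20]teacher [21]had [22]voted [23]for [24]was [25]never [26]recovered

The displaced element is "the clerk" (word 2).
It is linked across 3 clause boundaries (that → that → that).
It functions as the object of the preposition "for" of "voted", so the gap sits immediately after word 23 ("for").
Base order: That architect had believed that this scout had heard that the lawyer has suspected that the teacher had voted for the clerk.

23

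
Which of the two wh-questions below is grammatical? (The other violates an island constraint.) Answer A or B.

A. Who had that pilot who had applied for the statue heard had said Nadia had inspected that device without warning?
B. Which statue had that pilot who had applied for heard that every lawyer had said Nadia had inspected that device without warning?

A

In B, the wh-phrase is extracted from inside a complex-NP island (relative clause) (introduced by "who"), which blocks movement.
In A, the extraction path crosses only that-complement boundaries, which are transparent.
So A is grammatical.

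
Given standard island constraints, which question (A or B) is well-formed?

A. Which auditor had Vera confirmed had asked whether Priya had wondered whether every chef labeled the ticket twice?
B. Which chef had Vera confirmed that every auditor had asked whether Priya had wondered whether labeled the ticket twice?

A

In B, the wh-phrase is extracted from inside a wh-island (introduced by "whether"), which blocks movement.
In A, the extraction path crosses only that-complement boundaries, which are transparent.
So A is grammatical.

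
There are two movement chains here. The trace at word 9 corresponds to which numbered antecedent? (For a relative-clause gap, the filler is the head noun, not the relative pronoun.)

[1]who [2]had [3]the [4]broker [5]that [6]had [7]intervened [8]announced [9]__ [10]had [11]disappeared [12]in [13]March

1

The marked gap is the subject of "disappeared".
Its filler is the fronted wh-phrase "who", at word 1.
(The other dependency links word 4 to a gap after word 5.)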